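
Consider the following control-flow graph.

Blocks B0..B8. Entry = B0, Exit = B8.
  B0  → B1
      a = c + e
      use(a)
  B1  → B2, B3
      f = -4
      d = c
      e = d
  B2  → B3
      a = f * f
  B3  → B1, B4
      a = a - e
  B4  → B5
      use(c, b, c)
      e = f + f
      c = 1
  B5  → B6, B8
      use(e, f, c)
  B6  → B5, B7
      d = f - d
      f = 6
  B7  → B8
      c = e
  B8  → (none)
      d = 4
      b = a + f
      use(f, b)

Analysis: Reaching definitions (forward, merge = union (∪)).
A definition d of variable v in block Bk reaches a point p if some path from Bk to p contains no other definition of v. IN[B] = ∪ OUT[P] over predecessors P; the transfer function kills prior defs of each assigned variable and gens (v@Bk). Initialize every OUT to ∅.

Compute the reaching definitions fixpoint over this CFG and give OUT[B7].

Answer: {a@B3, c@B7, d@B6, e@B4, f@B6}

Working:
Fixpoint table:
  B0: | IN={} | OUT={a@B0}
  B1: | IN={a@B0, a@B3, d@B1, e@B1, f@B1} | OUT={a@B0, a@B3, d@B1, e@B1, f@B1}
  B2: | IN={a@B0, a@B3, d@B1, e@B1, f@B1} | OUT={a@B2, d@B1, e@B1, f@B1}
  B3: | IN={a@B0, a@B2, a@B3, d@B1, e@B1, f@B1} | OUT={a@B3, d@B1, e@B1, f@B1}
  B4: | IN={a@B3, d@B1, e@B1, f@B1} | OUT={a@B3, c@B4, d@B1, e@B4, f@B1}
  B5: | IN={a@B3, c@B4, d@B1, d@B6, e@B4, f@B1, f@B6} | OUT={a@B3, c@B4, d@B1, d@B6, e@B4, f@B1, f@B6}
  B6: | IN={a@B3, c@B4, d@B1, d@B6, e@B4, f@B1, f@B6} | OUT={a@B3, c@B4, d@B6, e@B4, f@B6}
  B7: | IN={a@B3, c@B4, d@B6, e@B4, f@B6} | OUT={a@B3, c@B7, d@B6, e@B4, f@B6}
  B8: | IN={a@B3, c@B4, c@B7, d@B1, d@B6, e@B4, f@B1, f@B6} | OUT={a@B3, b@B8, c@B4, c@B7, d@B8, e@B4, f@B1, f@B6}

Merge at B7: IN[B7] = OUT[B6] = {a@B3, c@B4, d@B6, e@B4, f@B6}
Applying B7's transfer function to that IN value gives OUT[B7] (row B7 above).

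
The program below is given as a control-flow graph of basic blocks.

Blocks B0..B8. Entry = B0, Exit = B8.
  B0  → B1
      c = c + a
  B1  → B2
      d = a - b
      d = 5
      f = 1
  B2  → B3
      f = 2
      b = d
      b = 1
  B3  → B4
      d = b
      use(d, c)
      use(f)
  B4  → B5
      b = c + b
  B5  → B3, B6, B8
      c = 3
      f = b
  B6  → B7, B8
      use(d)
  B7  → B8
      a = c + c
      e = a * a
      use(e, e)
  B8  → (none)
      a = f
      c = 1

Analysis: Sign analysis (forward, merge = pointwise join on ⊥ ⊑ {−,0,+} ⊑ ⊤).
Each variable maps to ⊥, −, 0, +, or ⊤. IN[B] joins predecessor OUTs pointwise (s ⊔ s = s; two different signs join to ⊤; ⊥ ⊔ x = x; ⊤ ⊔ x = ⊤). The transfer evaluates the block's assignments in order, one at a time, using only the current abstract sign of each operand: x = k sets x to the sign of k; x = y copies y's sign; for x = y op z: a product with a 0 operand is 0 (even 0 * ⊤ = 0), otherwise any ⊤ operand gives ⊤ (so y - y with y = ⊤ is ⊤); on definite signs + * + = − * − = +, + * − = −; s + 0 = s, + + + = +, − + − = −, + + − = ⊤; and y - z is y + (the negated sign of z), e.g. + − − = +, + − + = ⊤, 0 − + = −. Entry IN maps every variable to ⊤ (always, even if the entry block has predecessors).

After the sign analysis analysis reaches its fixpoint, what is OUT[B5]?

Fixpoint table:
  B0:  IN=(all ⊤)  OUT=(all ⊤)
  B1:  IN=(all ⊤)  OUT={d:+, f:+; rest ⊤}
  B2:  IN={d:+, f:+; rest ⊤}  OUT={b:+, d:+, f:+; rest ⊤}
  B3:  IN=(all ⊤)  OUT=(all ⊤)
  B4:  IN=(all ⊤)  OUT=(all ⊤)
  B5:  IN=(all ⊤)  OUT={c:+; rest ⊤}
  B6:  IN={c:+; rest ⊤}  OUT={c:+; rest ⊤}
  B7:  IN={c:+; rest ⊤}  OUT={a:+, c:+, e:+; rest ⊤}
  B8:  IN={c:+; rest ⊤}  OUT={c:+; rest ⊤}

Merge at B5: IN[B5] = OUT[B4] = {a: ⊤, b: ⊤, c: ⊤, d: ⊤, e: ⊤, f: ⊤}
Applying B5's transfer function to that IN value gives OUT[B5] (row B5 above).

Answer: {a: ⊤, b: ⊤, c: +, d: ⊤, e: ⊤, f: ⊤}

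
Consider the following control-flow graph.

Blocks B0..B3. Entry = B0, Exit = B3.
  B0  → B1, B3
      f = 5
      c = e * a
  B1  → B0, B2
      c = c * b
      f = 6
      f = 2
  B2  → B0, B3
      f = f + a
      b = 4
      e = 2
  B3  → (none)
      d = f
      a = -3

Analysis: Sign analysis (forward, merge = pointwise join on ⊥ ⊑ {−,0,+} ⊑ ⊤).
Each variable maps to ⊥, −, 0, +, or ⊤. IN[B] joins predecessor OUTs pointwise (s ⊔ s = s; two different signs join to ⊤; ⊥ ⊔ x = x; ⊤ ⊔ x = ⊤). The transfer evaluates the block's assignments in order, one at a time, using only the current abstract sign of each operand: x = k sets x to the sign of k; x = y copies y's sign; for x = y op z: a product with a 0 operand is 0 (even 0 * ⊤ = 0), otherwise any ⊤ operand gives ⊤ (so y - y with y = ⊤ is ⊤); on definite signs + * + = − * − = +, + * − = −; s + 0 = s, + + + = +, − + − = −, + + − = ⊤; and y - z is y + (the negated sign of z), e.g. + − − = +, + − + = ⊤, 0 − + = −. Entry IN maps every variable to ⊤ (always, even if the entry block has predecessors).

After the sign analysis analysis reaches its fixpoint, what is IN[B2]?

Fixpoint table:
  B0: | IN=(all ⊤) | OUT={f:+; rest ⊤}
  B1: | IN={f:+; rest ⊤} | OUT={f:+; rest ⊤}
  B2: | IN={f:+; rest ⊤} | OUT={b:+, e:+; rest ⊤}
  B3: | IN=(all ⊤) | OUT={a:-; rest ⊤}

Merge at B2: IN[B2] = OUT[B1] = {a: ⊤, b: ⊤, c: ⊤, d: ⊤, e: ⊤, f: +}

Answer: {a: ⊤, b: ⊤, c: ⊤, d: ⊤, e: ⊤, f: +}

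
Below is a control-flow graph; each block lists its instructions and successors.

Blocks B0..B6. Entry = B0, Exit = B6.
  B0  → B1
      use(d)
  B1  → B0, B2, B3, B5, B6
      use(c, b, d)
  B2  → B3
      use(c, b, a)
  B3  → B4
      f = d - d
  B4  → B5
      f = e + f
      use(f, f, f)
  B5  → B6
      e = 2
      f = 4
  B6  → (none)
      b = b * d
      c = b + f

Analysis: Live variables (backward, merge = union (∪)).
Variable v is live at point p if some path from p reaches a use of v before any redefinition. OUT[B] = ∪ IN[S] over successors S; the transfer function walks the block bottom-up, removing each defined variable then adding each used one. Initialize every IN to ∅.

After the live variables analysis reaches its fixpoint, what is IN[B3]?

Answer: {b, d, e}

Trace:
Fixpoint table:
  B0: | IN={a, b, c, d, e, f} | OUT={a, b, c, d, e, f}
  B1: | IN={a, b, c, d, e, f} | OUT={a, b, c, d, e, f}
  B2: | IN={a, b, c, d, e} | OUT={b, d, e}
  B3: | IN={b, d, e} | OUT={b, d, e, f}
  B4: | IN={b, d, e, f} | OUT={b, d}
  B5: | IN={b, d} | OUT={b, d, f}
  B6: | IN={b, d, f} | OUT={}

Merge at B3: OUT[B3] = IN[B4] = {b, d, e, f}
Applying B3's transfer function to that OUT value gives IN[B3] (row B3 above).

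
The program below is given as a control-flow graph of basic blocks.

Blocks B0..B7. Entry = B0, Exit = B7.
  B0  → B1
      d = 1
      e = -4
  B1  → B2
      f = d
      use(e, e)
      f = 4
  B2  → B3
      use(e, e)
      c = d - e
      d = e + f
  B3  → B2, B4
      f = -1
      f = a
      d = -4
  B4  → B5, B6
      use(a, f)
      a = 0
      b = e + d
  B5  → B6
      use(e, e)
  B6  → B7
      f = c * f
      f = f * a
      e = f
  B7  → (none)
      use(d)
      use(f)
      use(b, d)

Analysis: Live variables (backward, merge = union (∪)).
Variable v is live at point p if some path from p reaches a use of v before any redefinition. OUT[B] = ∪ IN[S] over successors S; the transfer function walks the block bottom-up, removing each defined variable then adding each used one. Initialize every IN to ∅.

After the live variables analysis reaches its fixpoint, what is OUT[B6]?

Per-block solution:
  B0:   IN={a}   OUT={a, d, e}
  B1:   IN={a, d, e}   OUT={a, d, e, f}
  B2:   IN={a, d, e, f}   OUT={a, c, e}
  B3:   IN={a, c, e}   OUT={a, c, d, e, f}
  B4:   IN={a, c, d, e, f}   OUT={a, b, c, d, e, f}
  B5:   IN={a, b, c, d, e, f}   OUT={a, b, c, d, f}
  B6:   IN={a, b, c, d, f}   OUT={b, d, f}
  B7:   IN={b, d, f}   OUT={}

Merge at B6: OUT[B6] = IN[B7] = {b, d, f}

Answer: {b, d, f}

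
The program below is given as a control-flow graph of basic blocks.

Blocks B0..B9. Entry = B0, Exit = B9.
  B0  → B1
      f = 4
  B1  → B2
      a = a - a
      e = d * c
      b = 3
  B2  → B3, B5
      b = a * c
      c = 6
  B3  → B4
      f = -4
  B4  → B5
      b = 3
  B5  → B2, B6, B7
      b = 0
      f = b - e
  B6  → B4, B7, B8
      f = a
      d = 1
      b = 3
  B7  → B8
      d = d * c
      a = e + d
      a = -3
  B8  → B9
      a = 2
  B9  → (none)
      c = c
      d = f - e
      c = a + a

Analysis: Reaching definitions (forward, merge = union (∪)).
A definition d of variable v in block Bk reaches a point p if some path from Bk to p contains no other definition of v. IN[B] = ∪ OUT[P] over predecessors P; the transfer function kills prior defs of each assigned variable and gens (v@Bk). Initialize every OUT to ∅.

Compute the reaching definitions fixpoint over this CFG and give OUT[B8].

Per-block solution:
  B0:  IN={}  OUT={f@B0}
  B1:  IN={f@B0}  OUT={a@B1, b@B1, e@B1, f@B0}
  B2:  IN={a@B1, b@B1, b@B5, c@B2, d@B6, e@B1, f@B0, f@B5}  OUT={a@B1, b@B2, c@B2, d@B6, e@B1, f@B0, f@B5}
  B3:  IN={a@B1, b@B2, c@B2, d@B6, e@B1, f@B0, f@B5}  OUT={a@B1, b@B2, c@B2, d@B6, e@B1, f@B3}
  B4:  IN={a@B1, b@B2, b@B6, c@B2, d@B6, e@B1, f@B3, f@B6}  OUT={a@B1, b@B4, c@B2, d@B6, e@B1, f@B3, f@B6}
  B5:  IN={a@B1, b@B2, b@B4, c@B2, d@B6, e@B1, f@B0, f@B3, f@B5, f@B6}  OUT={a@B1, b@B5, c@B2, d@B6, e@B1, f@B5}
  B6:  IN={a@B1, b@B5, c@B2, d@B6, e@B1, f@B5}  OUT={a@B1, b@B6, c@B2, d@B6, e@B1, f@B6}
  B7:  IN={a@B1, b@B5, b@B6, c@B2, d@B6, e@B1, f@B5, f@B6}  OUT={a@B7, b@B5, b@B6, c@B2, d@B7, e@B1, f@B5, f@B6}
  B8:  IN={a@B1, a@B7, b@B5, b@B6, c@B2, d@B6, d@B7, e@B1, f@B5, f@B6}  OUT={a@B8, b@B5, b@B6, c@B2, d@B6, d@B7, e@B1, f@B5, f@B6}
  B9:  IN={a@B8, b@B5, b@B6, c@B2, d@B6, d@B7, e@B1, f@B5, f@B6}  OUT={a@B8, b@B5, b@B6, c@B9, d@B9, e@B1, f@B5, f@B6}

Merge at B8: IN[B8] = OUT[B6] ⊔ OUT[B7] = {a@B1, a@B7, b@B5, b@B6, c@B2, d@B6, d@B7, e@B1, f@B5, f@B6}
Applying B8's transfer function to that IN value gives OUT[B8] (row B8 above).

Answer: {a@B8, b@B5, b@B6, c@B2, d@B6, d@B7, e@B1, f@B5, f@B6}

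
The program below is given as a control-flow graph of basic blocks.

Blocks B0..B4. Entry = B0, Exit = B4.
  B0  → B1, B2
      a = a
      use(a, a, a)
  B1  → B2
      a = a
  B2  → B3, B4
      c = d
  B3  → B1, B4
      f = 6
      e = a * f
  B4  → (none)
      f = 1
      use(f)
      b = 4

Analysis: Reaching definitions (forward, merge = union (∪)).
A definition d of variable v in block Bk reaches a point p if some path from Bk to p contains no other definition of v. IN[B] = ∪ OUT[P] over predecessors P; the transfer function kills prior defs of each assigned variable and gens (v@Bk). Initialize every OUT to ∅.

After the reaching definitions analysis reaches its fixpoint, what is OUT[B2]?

Fixpoint table:
  B0:  IN={}  OUT={a@B0}
  B1:  IN={a@B0, a@B1, c@B2, e@B3, f@B3}  OUT={a@B1, c@B2, e@B3, f@B3}
  B2:  IN={a@B0, a@B1, c@B2, e@B3, f@B3}  OUT={a@B0, a@B1, c@B2, e@B3, f@B3}
  B3:  IN={a@B0, a@B1, c@B2, e@B3, f@B3}  OUT={a@B0, a@B1, c@B2, e@B3, f@B3}
  B4:  IN={a@B0, a@B1, c@B2, e@B3, f@B3}  OUT={a@B0, a@B1, b@B4, c@B2, e@B3, f@B4}

Merge at B2: IN[B2] = OUT[B0] ⊔ OUT[B1] = {a@B0, a@B1, c@B2, e@B3, f@B3}
Applying B2's transfer function to that IN value gives OUT[B2] (row B2 above).

Answer: {a@B0, a@B1, c@B2, e@B3, f@B3}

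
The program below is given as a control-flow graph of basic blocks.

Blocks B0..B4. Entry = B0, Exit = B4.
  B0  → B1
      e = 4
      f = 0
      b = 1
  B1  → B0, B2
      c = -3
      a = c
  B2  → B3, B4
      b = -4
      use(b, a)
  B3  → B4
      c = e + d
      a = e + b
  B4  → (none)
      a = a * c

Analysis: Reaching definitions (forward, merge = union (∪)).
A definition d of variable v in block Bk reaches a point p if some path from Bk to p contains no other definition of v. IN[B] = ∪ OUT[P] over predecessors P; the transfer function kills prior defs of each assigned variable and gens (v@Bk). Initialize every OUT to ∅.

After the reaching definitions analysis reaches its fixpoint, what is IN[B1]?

Per-block solution:
  B0:   IN={a@B1, b@B0, c@B1, e@B0, f@B0}   OUT={a@B1, b@B0, c@B1, e@B0, f@B0}
  B1:   IN={a@B1, b@B0, c@B1, e@B0, f@B0}   OUT={a@B1, b@B0, c@B1, e@B0, f@B0}
  B2:   IN={a@B1, b@B0, c@B1, e@B0, f@B0}   OUT={a@B1, b@B2, c@B1, e@B0, f@B0}
  B3:   IN={a@B1, b@B2, c@B1, e@B0, f@B0}   OUT={a@B3, b@B2, c@B3, e@B0, f@B0}
  B4:   IN={a@B1, a@B3, b@B2, c@B1, c@B3, e@B0, f@B0}   OUT={a@B4, b@B2, c@B1, c@B3, e@B0, f@B0}

Merge at B1: IN[B1] = OUT[B0] = {a@B1, b@B0, c@B1, e@B0, f@B0}

Answer: {a@B1, b@B0, c@B1, e@B0, f@B0}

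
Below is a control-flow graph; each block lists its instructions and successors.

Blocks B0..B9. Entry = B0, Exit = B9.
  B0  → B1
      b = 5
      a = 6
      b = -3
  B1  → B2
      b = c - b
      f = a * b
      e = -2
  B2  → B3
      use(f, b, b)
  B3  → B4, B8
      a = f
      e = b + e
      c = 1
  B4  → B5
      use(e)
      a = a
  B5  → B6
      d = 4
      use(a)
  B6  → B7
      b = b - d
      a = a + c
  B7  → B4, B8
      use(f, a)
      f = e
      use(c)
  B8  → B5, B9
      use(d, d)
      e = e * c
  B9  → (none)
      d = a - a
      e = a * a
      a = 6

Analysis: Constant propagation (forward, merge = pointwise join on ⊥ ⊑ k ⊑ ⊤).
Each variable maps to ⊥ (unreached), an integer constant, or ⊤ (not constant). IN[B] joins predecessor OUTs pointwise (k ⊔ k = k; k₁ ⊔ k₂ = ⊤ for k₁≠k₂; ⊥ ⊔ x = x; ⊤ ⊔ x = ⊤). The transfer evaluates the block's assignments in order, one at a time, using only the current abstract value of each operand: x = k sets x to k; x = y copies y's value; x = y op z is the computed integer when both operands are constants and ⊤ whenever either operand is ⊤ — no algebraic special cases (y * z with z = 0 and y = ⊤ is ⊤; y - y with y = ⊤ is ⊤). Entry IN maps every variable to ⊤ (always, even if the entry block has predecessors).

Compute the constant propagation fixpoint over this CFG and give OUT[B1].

Answer: {a: 6, b: ⊤, c: ⊤, d: ⊤, e: -2, f: ⊤}

Derivation:
Per-block solution:
  B0:  IN=(all ⊤)  OUT={a:6, b:-3; rest ⊤}
  B1:  IN={a:6, b:-3; rest ⊤}  OUT={a:6, e:-2; rest ⊤}
  B2:  IN={a:6, e:-2; rest ⊤}  OUT={a:6, e:-2; rest ⊤}
  B3:  IN={a:6, e:-2; rest ⊤}  OUT={c:1; rest ⊤}
  B4:  IN={c:1; rest ⊤}  OUT={c:1; rest ⊤}
  B5:  IN={c:1; rest ⊤}  OUT={c:1, d:4; rest ⊤}
  B6:  IN={c:1, d:4; rest ⊤}  OUT={c:1, d:4; rest ⊤}
  B7:  IN={c:1, d:4; rest ⊤}  OUT={c:1, d:4; rest ⊤}
  B8:  IN={c:1; rest ⊤}  OUT={c:1; rest ⊤}
  B9:  IN={c:1; rest ⊤}  OUT={a:6, c:1; rest ⊤}

Merge at B1: IN[B1] = OUT[B0] = {a: 6, b: -3, c: ⊤, d: ⊤, e: ⊤, f: ⊤}
Applying B1's transfer function to that IN value gives OUT[B1] (row B1 above).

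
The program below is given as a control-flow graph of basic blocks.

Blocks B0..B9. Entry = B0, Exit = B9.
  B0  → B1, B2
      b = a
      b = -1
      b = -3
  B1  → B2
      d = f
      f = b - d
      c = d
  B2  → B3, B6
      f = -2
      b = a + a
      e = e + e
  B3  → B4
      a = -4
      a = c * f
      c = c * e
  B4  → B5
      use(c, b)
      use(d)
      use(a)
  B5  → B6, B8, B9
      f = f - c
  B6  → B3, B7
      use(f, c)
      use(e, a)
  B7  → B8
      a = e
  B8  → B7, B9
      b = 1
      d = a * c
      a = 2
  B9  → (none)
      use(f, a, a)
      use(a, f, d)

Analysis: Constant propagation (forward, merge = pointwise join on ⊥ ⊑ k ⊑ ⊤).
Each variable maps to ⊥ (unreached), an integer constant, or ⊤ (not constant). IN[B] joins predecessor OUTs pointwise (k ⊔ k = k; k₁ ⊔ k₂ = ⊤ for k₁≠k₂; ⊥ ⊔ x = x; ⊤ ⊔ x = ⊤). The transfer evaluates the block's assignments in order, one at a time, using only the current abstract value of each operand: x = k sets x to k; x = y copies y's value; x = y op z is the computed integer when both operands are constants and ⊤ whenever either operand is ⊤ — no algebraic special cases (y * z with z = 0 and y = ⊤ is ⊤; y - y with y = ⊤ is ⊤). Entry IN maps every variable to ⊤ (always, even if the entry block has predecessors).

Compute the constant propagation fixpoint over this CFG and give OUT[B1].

Answer: {a: ⊤, b: -3, c: ⊤, d: ⊤, e: ⊤, f: ⊤}

Derivation:
Converged values:
  B0:  IN=(all ⊤)  OUT={b:-3; rest ⊤}
  B1:  IN={b:-3; rest ⊤}  OUT={b:-3; rest ⊤}
  B2:  IN={b:-3; rest ⊤}  OUT={f:-2; rest ⊤}
  B3:  IN=(all ⊤)  OUT=(all ⊤)
  B4:  IN=(all ⊤)  OUT=(all ⊤)
  B5:  IN=(all ⊤)  OUT=(all ⊤)
  B6:  IN=(all ⊤)  OUT=(all ⊤)
  B7:  IN=(all ⊤)  OUT=(all ⊤)
  B8:  IN=(all ⊤)  OUT={a:2, b:1; rest ⊤}
  B9:  IN=(all ⊤)  OUT=(all ⊤)

Merge at B1: IN[B1] = OUT[B0] = {a: ⊤, b: -3, c: ⊤, d: ⊤, e: ⊤, f: ⊤}
Applying B1's transfer function to that IN value gives OUT[B1] (row B1 above).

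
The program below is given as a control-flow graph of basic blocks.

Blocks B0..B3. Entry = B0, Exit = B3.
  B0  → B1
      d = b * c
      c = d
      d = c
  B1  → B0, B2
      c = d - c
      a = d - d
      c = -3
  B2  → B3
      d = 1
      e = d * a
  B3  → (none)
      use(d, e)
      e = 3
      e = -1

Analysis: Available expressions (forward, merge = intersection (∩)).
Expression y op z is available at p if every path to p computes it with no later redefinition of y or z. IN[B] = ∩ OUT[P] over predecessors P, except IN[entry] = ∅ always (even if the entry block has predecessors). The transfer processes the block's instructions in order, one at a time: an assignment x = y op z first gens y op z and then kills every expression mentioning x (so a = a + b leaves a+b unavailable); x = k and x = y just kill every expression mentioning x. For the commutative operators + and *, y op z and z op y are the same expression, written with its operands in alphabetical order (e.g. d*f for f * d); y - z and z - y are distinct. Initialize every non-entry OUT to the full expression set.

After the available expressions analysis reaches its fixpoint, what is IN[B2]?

Per-block solution:
  B0:  IN={}  OUT={}
  B1:  IN={}  OUT={d-d}
  B2:  IN={d-d}  OUT={a*d}
  B3:  IN={a*d}  OUT={a*d}

Merge at B2: IN[B2] = OUT[B1] = {d-d}

Answer: {d-d}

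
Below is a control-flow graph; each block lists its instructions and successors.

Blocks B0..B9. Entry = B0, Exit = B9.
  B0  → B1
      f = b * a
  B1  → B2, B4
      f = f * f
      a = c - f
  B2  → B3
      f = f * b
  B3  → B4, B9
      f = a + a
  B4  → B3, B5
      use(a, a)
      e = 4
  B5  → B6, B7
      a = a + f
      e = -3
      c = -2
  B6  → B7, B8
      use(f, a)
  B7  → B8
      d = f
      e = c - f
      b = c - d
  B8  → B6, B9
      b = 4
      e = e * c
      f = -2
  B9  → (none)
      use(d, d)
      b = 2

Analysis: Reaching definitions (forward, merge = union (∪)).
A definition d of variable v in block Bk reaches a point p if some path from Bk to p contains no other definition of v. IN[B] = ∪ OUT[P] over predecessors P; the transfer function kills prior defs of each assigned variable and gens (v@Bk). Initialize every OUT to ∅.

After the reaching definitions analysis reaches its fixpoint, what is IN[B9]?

Converged values:
  B0:  IN={}  OUT={f@B0}
  B1:  IN={f@B0}  OUT={a@B1, f@B1}
  B2:  IN={a@B1, f@B1}  OUT={a@B1, f@B2}
  B3:  IN={a@B1, e@B4, f@B1, f@B2, f@B3}  OUT={a@B1, e@B4, f@B3}
  B4:  IN={a@B1, e@B4, f@B1, f@B3}  OUT={a@B1, e@B4, f@B1, f@B3}
  B5:  IN={a@B1, e@B4, f@B1, f@B3}  OUT={a@B5, c@B5, e@B5, f@B1, f@B3}
  B6:  IN={a@B5, b@B8, c@B5, d@B7, e@B5, e@B8, f@B1, f@B3, f@B8}  OUT={a@B5, b@B8, c@B5, d@B7, e@B5, e@B8, f@B1, f@B3, f@B8}
  B7:  IN={a@B5, b@B8, c@B5, d@B7, e@B5, e@B8, f@B1, f@B3, f@B8}  OUT={a@B5, b@B7, c@B5, d@B7, e@B7, f@B1, f@B3, f@B8}
  B8:  IN={a@B5, b@B7, b@B8, c@B5, d@B7, e@B5, e@B7, e@B8, f@B1, f@B3, f@B8}  OUT={a@B5, b@B8, c@B5, d@B7, e@B8, f@B8}
  B9:  IN={a@B1, a@B5, b@B8, c@B5, d@B7, e@B4, e@B8, f@B3, f@B8}  OUT={a@B1, a@B5, b@B9, c@B5, d@B7, e@B4, e@B8, f@B3, f@B8}

Merge at B9: IN[B9] = OUT[B3] ⊔ OUT[B8] = {a@B1, a@B5, b@B8, c@B5, d@B7, e@B4, e@B8, f@B3, f@B8}

Answer: {a@B1, a@B5, b@B8, c@B5, d@B7, e@B4, e@B8, f@B3, f@B8}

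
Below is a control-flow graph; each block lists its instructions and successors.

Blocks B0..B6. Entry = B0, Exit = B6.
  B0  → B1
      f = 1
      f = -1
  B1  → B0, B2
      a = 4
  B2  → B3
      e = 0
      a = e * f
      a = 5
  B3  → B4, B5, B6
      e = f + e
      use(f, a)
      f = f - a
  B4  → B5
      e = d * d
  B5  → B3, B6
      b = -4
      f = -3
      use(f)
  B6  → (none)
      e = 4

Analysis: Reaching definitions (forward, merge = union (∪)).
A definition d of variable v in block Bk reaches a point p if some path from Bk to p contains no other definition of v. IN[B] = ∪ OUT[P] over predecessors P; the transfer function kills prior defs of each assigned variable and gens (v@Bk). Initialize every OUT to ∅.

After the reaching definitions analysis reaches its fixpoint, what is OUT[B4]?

Answer: {a@B2, b@B5, e@B4, f@B3}

Working:
Fixpoint table:
  B0:  IN={a@B1, f@B0}  OUT={a@B1, f@B0}
  B1:  IN={a@B1, f@B0}  OUT={a@B1, f@B0}
  B2:  IN={a@B1, f@B0}  OUT={a@B2, e@B2, f@B0}
  B3:  IN={a@B2, b@B5, e@B2, e@B3, e@B4, f@B0, f@B5}  OUT={a@B2, b@B5, e@B3, f@B3}
  B4:  IN={a@B2, b@B5, e@B3, f@B3}  OUT={a@B2, b@B5, e@B4, f@B3}
  B5:  IN={a@B2, b@B5, e@B3, e@B4, f@B3}  OUT={a@B2, b@B5, e@B3, e@B4, f@B5}
  B6:  IN={a@B2, b@B5, e@B3, e@B4, f@B3, f@B5}  OUT={a@B2, b@B5, e@B6, f@B3, f@B5}

Merge at B4: IN[B4] = OUT[B3] = {a@B2, b@B5, e@B3, f@B3}
Applying B4's transfer function to that IN value gives OUT[B4] (row B4 above).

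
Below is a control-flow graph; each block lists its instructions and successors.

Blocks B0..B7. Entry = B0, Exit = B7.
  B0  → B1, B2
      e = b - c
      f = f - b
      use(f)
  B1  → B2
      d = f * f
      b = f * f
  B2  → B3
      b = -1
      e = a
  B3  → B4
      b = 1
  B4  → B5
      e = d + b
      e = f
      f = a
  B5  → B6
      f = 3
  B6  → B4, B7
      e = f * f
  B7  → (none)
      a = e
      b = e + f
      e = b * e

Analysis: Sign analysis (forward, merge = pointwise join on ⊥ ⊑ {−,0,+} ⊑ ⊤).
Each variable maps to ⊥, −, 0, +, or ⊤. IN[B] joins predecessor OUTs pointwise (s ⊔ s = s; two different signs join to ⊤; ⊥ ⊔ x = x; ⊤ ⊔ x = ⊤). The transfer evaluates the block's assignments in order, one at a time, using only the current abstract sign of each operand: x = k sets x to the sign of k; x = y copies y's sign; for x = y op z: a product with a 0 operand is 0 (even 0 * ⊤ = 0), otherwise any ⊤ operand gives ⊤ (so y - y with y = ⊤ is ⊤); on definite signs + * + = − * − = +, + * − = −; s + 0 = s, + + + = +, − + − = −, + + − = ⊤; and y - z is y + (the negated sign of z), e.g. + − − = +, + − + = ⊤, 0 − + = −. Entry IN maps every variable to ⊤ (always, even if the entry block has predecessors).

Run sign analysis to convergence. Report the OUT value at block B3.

Fixpoint table:
  B0: | IN=(all ⊤) | OUT=(all ⊤)
  B1: | IN=(all ⊤) | OUT=(all ⊤)
  B2: | IN=(all ⊤) | OUT={b:-; rest ⊤}
  B3: | IN={b:-; rest ⊤} | OUT={b:+; rest ⊤}
  B4: | IN={b:+; rest ⊤} | OUT={b:+; rest ⊤}
  B5: | IN={b:+; rest ⊤} | OUT={b:+, f:+; rest ⊤}
  B6: | IN={b:+, f:+; rest ⊤} | OUT={b:+, e:+, f:+; rest ⊤}
  B7: | IN={b:+, e:+, f:+; rest ⊤} | OUT={a:+, b:+, e:+, f:+; rest ⊤}

Merge at B3: IN[B3] = OUT[B2] = {a: ⊤, b: -, c: ⊤, d: ⊤, e: ⊤, f: ⊤}
Applying B3's transfer function to that IN value gives OUT[B3] (row B3 above).

Answer: {a: ⊤, b: +, c: ⊤, d: ⊤, e: ⊤, f: ⊤}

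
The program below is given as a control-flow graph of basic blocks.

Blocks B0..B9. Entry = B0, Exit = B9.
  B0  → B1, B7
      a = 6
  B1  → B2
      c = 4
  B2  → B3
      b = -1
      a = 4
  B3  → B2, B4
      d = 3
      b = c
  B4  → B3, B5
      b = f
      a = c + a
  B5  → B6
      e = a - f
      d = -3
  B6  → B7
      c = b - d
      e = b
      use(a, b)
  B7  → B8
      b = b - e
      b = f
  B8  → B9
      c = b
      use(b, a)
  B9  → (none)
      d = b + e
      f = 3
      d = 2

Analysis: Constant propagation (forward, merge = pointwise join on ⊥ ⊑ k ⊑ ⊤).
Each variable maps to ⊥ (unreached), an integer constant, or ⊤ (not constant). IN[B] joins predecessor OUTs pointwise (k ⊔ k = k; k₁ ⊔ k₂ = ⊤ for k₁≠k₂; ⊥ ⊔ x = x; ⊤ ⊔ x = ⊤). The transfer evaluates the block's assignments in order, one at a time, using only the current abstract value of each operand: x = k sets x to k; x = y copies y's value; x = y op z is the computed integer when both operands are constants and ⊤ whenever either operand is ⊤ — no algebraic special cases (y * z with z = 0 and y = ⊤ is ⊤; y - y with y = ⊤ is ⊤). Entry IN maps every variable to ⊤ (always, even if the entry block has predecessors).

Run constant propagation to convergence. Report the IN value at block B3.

Answer: {a: ⊤, b: ⊤, c: 4, d: ⊤, e: ⊤, f: ⊤}

Trace:
Converged values:
  B0:  IN=(all ⊤)  OUT={a:6; rest ⊤}
  B1:  IN={a:6; rest ⊤}  OUT={a:6, c:4; rest ⊤}
  B2:  IN={c:4; rest ⊤}  OUT={a:4, b:-1, c:4; rest ⊤}
  B3:  IN={c:4; rest ⊤}  OUT={b:4, c:4, d:3; rest ⊤}
  B4:  IN={b:4, c:4, d:3; rest ⊤}  OUT={c:4, d:3; rest ⊤}
  B5:  IN={c:4, d:3; rest ⊤}  OUT={c:4, d:-3; rest ⊤}
  B6:  IN={c:4, d:-3; rest ⊤}  OUT={d:-3; rest ⊤}
  B7:  IN=(all ⊤)  OUT=(all ⊤)
  B8:  IN=(all ⊤)  OUT=(all ⊤)
  B9:  IN=(all ⊤)  OUT={d:2, f:3; rest ⊤}

Merge at B3: IN[B3] = OUT[B2] ⊔ OUT[B4] = {a: ⊤, b: ⊤, c: 4, d: ⊤, e: ⊤, f: ⊤}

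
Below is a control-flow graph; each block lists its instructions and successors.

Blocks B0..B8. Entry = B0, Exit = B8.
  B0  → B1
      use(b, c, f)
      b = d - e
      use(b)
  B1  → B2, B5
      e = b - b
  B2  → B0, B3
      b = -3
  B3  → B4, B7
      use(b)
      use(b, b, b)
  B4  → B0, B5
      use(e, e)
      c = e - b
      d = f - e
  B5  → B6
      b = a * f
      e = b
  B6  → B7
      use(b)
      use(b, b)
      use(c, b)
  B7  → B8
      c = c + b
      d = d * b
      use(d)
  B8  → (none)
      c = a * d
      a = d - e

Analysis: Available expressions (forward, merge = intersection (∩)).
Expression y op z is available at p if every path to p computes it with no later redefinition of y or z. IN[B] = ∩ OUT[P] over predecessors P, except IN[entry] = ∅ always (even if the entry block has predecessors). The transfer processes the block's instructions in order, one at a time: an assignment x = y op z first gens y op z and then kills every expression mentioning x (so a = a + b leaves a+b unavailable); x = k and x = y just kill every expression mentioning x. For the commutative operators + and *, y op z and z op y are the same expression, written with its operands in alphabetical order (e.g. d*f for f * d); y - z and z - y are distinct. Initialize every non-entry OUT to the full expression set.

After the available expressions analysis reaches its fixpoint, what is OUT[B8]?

Per-block solution:
  B0:  IN={}  OUT={d-e}
  B1:  IN={d-e}  OUT={b-b}
  B2:  IN={b-b}  OUT={}
  B3:  IN={}  OUT={}
  B4:  IN={}  OUT={e-b, f-e}
  B5:  IN={}  OUT={a*f}
  B6:  IN={a*f}  OUT={a*f}
  B7:  IN={}  OUT={}
  B8:  IN={}  OUT={d-e}

Merge at B8: IN[B8] = OUT[B7] = {}
Applying B8's transfer function to that IN value gives OUT[B8] (row B8 above).

Answer: {d-e}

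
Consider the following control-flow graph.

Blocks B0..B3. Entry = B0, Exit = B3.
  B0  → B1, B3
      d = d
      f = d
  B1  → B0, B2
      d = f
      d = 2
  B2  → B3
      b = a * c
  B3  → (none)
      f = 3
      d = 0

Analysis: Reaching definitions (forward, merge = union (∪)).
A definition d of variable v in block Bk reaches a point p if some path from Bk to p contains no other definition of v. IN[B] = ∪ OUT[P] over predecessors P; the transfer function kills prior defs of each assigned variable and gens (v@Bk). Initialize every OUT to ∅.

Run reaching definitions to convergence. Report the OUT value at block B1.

Answer: {d@B1, f@B0}

Trace:
Per-block solution:
  B0:   IN={d@B1, f@B0}   OUT={d@B0, f@B0}
  B1:   IN={d@B0, f@B0}   OUT={d@B1, f@B0}
  B2:   IN={d@B1, f@B0}   OUT={b@B2, d@B1, f@B0}
  B3:   IN={b@B2, d@B0, d@B1, f@B0}   OUT={b@B2, d@B3, f@B3}

Merge at B1: IN[B1] = OUT[B0] = {d@B0, f@B0}
Applying B1's transfer function to that IN value gives OUT[B1] (row B1 above).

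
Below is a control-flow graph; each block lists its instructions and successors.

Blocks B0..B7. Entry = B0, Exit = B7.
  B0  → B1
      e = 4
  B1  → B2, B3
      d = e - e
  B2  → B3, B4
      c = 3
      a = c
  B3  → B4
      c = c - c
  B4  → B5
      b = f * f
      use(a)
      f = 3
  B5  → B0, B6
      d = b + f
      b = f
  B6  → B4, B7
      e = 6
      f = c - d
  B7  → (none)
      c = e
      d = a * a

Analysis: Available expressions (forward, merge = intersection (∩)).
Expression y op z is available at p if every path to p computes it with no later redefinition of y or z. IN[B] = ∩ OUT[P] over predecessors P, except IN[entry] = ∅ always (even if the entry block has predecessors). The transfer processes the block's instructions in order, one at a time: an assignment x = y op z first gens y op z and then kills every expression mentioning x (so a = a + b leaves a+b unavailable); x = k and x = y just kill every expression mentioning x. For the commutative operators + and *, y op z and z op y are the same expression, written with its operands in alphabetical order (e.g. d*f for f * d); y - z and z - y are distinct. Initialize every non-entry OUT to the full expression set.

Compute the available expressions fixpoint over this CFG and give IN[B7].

Answer: {c-d}

Derivation:
Fixpoint table:
  B0:  IN={}  OUT={}
  B1:  IN={}  OUT={e-e}
  B2:  IN={e-e}  OUT={e-e}
  B3:  IN={e-e}  OUT={e-e}
  B4:  IN={}  OUT={}
  B5:  IN={}  OUT={}
  B6:  IN={}  OUT={c-d}
  B7:  IN={c-d}  OUT={a*a}

Merge at B7: IN[B7] = OUT[B6] = {c-d}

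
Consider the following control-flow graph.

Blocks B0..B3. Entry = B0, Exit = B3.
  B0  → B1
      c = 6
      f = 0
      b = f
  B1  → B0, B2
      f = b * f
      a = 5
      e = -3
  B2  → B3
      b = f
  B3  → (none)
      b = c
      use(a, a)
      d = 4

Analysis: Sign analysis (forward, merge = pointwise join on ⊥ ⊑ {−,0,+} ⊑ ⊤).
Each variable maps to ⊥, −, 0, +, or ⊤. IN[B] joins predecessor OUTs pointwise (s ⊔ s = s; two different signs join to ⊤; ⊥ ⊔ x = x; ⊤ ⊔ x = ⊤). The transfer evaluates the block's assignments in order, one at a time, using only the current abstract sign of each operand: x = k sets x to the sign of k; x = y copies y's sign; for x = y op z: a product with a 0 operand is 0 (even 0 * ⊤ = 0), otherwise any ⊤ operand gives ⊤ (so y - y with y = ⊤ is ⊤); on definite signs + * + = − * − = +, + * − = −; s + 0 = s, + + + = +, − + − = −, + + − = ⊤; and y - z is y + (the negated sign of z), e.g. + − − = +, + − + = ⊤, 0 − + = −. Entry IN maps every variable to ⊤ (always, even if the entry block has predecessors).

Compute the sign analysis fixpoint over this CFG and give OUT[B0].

Answer: {a: ⊤, b: 0, c: +, d: ⊤, e: ⊤, f: 0}

Working:
Fixpoint table:
  B0:  IN=(all ⊤)  OUT={b:0, c:+, f:0; rest ⊤}
  B1:  IN={b:0, c:+, f:0; rest ⊤}  OUT={a:+, b:0, c:+, e:-, f:0; rest ⊤}
  B2:  IN={a:+, b:0, c:+, e:-, f:0; rest ⊤}  OUT={a:+, b:0, c:+, e:-, f:0; rest ⊤}
  B3:  IN={a:+, b:0, c:+, e:-, f:0; rest ⊤}  OUT={a:+, b:+, c:+, d:+, e:-, f:0; rest ⊤}

Merge at B0 (entry node, so the boundary value (all ⊤) is joined with the incoming edge(s)): IN[B0] = (all ⊤) ⊔ OUT[B1] = {a: ⊤, b: ⊤, c: ⊤, d: ⊤, e: ⊤, f: ⊤}
Applying B0's transfer function to that IN value gives OUT[B0] (row B0 above).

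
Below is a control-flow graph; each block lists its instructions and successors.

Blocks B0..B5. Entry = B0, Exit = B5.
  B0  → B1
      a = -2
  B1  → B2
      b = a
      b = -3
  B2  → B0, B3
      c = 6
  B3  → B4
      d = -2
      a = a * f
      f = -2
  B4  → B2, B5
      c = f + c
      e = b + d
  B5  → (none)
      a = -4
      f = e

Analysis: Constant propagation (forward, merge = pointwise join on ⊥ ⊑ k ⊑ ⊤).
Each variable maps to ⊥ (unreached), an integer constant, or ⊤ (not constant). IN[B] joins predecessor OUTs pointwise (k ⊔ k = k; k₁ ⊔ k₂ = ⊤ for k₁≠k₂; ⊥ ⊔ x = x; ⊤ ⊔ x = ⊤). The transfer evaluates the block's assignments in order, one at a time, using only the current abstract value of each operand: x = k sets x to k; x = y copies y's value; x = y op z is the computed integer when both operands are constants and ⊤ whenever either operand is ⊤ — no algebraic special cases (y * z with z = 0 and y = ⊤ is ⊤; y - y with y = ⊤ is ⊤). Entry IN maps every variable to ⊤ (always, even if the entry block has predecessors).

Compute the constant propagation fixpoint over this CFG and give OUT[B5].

Answer: {a: -4, b: -3, c: 4, d: -2, e: -5, f: -5}

Working:
Fixpoint table:
  B0:   IN=(all ⊤)   OUT={a:-2; rest ⊤}
  B1:   IN={a:-2; rest ⊤}   OUT={a:-2, b:-3; rest ⊤}
  B2:   IN={b:-3; rest ⊤}   OUT={b:-3, c:6; rest ⊤}
  B3:   IN={b:-3, c:6; rest ⊤}   OUT={b:-3, c:6, d:-2, f:-2; rest ⊤}
  B4:   IN={b:-3, c:6, d:-2, f:-2; rest ⊤}   OUT={b:-3, c:4, d:-2, e:-5, f:-2; rest ⊤}
  B5:   IN={b:-3, c:4, d:-2, e:-5, f:-2; rest ⊤}   OUT={a:-4, b:-3, c:4, d:-2, e:-5, f:-5; rest ⊤}

Merge at B5: IN[B5] = OUT[B4] = {a: ⊤, b: -3, c: 4, d: -2, e: -5, f: -2}
Applying B5's transfer function to that IN value gives OUT[B5] (row B5 above).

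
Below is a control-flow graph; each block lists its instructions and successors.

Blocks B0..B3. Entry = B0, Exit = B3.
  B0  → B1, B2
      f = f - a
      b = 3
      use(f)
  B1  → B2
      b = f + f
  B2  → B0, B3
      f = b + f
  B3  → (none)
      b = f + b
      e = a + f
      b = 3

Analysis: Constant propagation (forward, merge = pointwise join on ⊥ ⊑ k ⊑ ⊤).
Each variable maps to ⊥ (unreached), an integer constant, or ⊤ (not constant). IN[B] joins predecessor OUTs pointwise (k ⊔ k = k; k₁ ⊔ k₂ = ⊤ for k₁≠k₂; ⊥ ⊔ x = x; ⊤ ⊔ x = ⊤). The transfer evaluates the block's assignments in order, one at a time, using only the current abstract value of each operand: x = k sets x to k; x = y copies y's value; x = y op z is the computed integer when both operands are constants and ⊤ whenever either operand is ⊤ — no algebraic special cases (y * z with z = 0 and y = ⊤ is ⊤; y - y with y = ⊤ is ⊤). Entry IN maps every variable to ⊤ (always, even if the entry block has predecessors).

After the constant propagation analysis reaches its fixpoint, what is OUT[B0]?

Fixpoint table:
  B0: | IN=(all ⊤) | OUT={b:3; rest ⊤}
  B1: | IN={b:3; rest ⊤} | OUT=(all ⊤)
  B2: | IN=(all ⊤) | OUT=(all ⊤)
  B3: | IN=(all ⊤) | OUT={b:3; rest ⊤}

Merge at B0 (entry node, so the boundary value (all ⊤) is joined with the incoming edge(s)): IN[B0] = (all ⊤) ⊔ OUT[B2] = {a: ⊤, b: ⊤, c: ⊤, d: ⊤, e: ⊤, f: ⊤}
Applying B0's transfer function to that IN value gives OUT[B0] (row B0 above).

Answer: {a: ⊤, b: 3, c: ⊤, d: ⊤, e: ⊤, f: ⊤}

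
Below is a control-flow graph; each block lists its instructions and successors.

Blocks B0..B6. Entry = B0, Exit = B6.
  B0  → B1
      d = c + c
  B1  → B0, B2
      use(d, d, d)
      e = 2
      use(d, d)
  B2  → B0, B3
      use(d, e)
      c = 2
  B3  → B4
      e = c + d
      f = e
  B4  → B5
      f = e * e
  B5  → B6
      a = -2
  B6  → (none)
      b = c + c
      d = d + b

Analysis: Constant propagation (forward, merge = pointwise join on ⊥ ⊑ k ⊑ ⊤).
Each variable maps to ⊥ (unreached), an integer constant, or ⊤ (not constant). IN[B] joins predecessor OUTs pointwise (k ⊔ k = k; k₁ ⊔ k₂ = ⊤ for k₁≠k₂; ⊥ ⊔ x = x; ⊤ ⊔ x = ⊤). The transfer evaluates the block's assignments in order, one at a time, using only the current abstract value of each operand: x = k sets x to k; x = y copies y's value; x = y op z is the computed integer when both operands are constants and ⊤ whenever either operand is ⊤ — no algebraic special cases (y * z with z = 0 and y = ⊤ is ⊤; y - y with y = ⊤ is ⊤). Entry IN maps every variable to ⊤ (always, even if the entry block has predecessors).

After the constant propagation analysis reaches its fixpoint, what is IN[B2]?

Answer: {a: ⊤, b: ⊤, c: ⊤, d: ⊤, e: 2, f: ⊤}

Working:
Fixpoint table:
  B0:   IN=(all ⊤)   OUT=(all ⊤)
  B1:   IN=(all ⊤)   OUT={e:2; rest ⊤}
  B2:   IN={e:2; rest ⊤}   OUT={c:2, e:2; rest ⊤}
  B3:   IN={c:2, e:2; rest ⊤}   OUT={c:2; rest ⊤}
  B4:   IN={c:2; rest ⊤}   OUT={c:2; rest ⊤}
  B5:   IN={c:2; rest ⊤}   OUT={a:-2, c:2; rest ⊤}
  B6:   IN={a:-2, c:2; rest ⊤}   OUT={a:-2, b:4, c:2; rest ⊤}

Merge at B2: IN[B2] = OUT[B1] = {a: ⊤, b: ⊤, c: ⊤, d: ⊤, e: 2, f: ⊤}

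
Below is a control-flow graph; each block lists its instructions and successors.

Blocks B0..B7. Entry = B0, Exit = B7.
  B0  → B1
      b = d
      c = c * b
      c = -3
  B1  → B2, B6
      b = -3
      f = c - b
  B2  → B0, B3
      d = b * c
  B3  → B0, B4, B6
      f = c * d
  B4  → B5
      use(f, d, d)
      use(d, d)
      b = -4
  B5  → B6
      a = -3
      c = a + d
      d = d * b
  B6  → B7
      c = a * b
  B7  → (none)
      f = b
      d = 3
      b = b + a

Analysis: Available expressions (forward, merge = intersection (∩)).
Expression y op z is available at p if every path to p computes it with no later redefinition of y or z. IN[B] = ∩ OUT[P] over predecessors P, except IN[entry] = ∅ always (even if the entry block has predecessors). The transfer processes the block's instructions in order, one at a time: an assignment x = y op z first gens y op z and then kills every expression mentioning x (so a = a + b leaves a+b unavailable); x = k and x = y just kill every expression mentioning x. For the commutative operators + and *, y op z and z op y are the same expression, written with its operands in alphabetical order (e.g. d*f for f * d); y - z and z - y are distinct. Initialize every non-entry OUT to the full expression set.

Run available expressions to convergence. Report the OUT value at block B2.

Converged values:
  B0:   IN={}   OUT={}
  B1:   IN={}   OUT={c-b}
  B2:   IN={c-b}   OUT={b*c, c-b}
  B3:   IN={b*c, c-b}   OUT={b*c, c*d, c-b}
  B4:   IN={b*c, c*d, c-b}   OUT={c*d}
  B5:   IN={c*d}   OUT={}
  B6:   IN={}   OUT={a*b}
  B7:   IN={a*b}   OUT={}

Merge at B2: IN[B2] = OUT[B1] = {c-b}
Applying B2's transfer function to that IN value gives OUT[B2] (row B2 above).

Answer: {b*c, c-b}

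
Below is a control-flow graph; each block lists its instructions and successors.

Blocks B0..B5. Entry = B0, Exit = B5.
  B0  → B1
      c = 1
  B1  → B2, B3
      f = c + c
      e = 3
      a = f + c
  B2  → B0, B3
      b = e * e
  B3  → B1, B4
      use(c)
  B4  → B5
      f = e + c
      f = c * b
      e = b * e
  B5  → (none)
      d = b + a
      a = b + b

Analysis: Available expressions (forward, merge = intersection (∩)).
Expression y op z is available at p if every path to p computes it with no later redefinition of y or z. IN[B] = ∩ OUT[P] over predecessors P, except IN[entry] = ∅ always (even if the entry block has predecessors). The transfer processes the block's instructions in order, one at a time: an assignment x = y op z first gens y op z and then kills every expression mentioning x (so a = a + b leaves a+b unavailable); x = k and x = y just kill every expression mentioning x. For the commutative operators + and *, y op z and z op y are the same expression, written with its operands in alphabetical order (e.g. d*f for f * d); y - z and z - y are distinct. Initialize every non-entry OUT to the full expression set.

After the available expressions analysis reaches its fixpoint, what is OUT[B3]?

Answer: {c+c, c+f}

Working:
Converged values:
  B0:  IN={}  OUT={}
  B1:  IN={}  OUT={c+c, c+f}
  B2:  IN={c+c, c+f}  OUT={c+c, c+f, e*e}
  B3:  IN={c+c, c+f}  OUT={c+c, c+f}
  B4:  IN={c+c, c+f}  OUT={b*c, c+c}
  B5:  IN={b*c, c+c}  OUT={b*c, b+b, c+c}

Merge at B3: IN[B3] = OUT[B1] ∩ OUT[B2] = {c+c, c+f}
Applying B3's transfer function to that IN value gives OUT[B3] (row B3 above).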